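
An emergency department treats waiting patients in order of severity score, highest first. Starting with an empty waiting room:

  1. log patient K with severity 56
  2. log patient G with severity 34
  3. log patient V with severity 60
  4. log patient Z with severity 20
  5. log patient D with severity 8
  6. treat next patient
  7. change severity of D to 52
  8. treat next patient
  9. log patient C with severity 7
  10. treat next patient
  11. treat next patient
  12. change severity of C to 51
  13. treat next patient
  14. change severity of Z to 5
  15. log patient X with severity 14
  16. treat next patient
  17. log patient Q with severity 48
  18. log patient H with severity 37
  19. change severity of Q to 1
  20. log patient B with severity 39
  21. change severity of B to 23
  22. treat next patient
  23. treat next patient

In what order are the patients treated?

add K (severity 56) → {K:56}
add G (severity 34) → {K:56, G:34}
add V (severity 60) → {V:60, K:56, G:34}
add Z (severity 20) → {V:60, K:56, G:34, Z:20}
add D (severity 8) → {V:60, K:56, G:34, Z:20, D:8}
treat next patient → V; now {K:56, G:34, Z:20, D:8}
update D to severity 52 → {K:56, D:52, G:34, Z:20}
treat next patient → K; now {D:52, G:34, Z:20}
add C (severity 7) → {D:52, G:34, Z:20, C:7}
treat next patient → D; now {G:34, Z:20, C:7}
treat next patient → G; now {Z:20, C:7}
update C to severity 51 → {C:51, Z:20}
treat next patient → C; now {Z:20}
update Z to severity 5 → {Z:5}
add X (severity 14) → {X:14, Z:5}
treat next patient → X; now {Z:5}
add Q (severity 48) → {Q:48, Z:5}
add H (severity 37) → {Q:48, H:37, Z:5}
update Q to severity 1 → {H:37, Z:5, Q:1}
add B (severity 39) → {B:39, H:37, Z:5, Q:1}
update B to severity 23 → {H:37, B:23, Z:5, Q:1}
treat next patient → H; now {B:23, Z:5, Q:1}
treat next patient → B; now {Z:5, Q:1}

V → K → D → G → C → X → H → B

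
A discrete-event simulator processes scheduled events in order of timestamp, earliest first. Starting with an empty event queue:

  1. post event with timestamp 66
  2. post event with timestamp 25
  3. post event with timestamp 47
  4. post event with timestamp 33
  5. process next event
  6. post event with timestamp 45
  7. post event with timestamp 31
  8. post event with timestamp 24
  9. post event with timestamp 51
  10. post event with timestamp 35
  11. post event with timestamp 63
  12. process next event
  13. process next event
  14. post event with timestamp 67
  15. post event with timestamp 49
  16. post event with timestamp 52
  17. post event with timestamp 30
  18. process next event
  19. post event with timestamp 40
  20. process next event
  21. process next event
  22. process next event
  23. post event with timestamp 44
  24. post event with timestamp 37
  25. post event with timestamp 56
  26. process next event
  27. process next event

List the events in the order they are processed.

25, 24, 31, 30, 33, 35, 40, 37, 44

insert 66 → {66}
insert 25 → {25, 66}
insert 47 → {25, 47, 66}
insert 33 → {25, 33, 47, 66}
process next event → 25; now {33, 47, 66}
insert 45 → {33, 45, 47, 66}
insert 31 → {31, 33, 45, 47, 66}
insert 24 → {24, 31, 33, 45, 47, 66}
insert 51 → {24, 31, 33, 45, 47, 51, 66}
insert 35 → {24, 31, 33, 35, 45, 47, 51, 66}
insert 63 → {24, 31, 33, 35, 45, 47, 51, 63, 66}
process next event → 24; now {31, 33, 35, 45, 47, 51, 63, 66}
process next event → 31; now {33, 35, 45, 47, 51, 63, 66}
insert 67 → {33, 35, 45, 47, 51, 63, 66, 67}
insert 49 → {33, 35, 45, 47, 49, 51, 63, 66, 67}
insert 52 → {33, 35, 45, 47, 49, 51, 52, 63, 66, 67}
insert 30 → {30, 33, 35, 45, 47, 49, 51, 52, 63, 66, 67}
process next event → 30; now {33, 35, 45, 47, 49, 51, 52, 63, 66, 67}
insert 40 → {33, 35, 40, 45, 47, 49, 51, 52, 63, 66, 67}
process next event → 33; now {35, 40, 45, 47, 49, 51, 52, 63, 66, 67}
process next event → 35; now {40, 45, 47, 49, 51, 52, 63, 66, 67}
process next event → 40; now {45, 47, 49, 51, 52, 63, 66, 67}
insert 44 → {44, 45, 47, 49, 51, 52, 63, 66, 67}
insert 37 → {37, 44, 45, 47, 49, 51, 52, 63, 66, 67}
insert 56 → {37, 44, 45, 47, 49, 51, 52, 56, 63, 66, 67}
process next event → 37; now {44, 45, 47, 49, 51, 52, 56, 63, 66, 67}
process next event → 44; now {45, 47, 49, 51, 52, 56, 63, 66, 67}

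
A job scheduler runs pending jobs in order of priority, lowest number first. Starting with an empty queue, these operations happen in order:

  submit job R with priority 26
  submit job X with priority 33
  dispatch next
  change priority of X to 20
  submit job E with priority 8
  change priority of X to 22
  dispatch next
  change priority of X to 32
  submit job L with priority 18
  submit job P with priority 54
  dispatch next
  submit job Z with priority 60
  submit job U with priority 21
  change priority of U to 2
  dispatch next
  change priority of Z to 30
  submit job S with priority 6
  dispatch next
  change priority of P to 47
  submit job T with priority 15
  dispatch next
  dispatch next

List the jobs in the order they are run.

[R, E, L, U, S, T, Z]

add R (priority 26) → {R:26}
add X (priority 33) → {R:26, X:33}
dispatch next → R; now {X:33}
update X to priority 20 → {X:20}
add E (priority 8) → {E:8, X:20}
update X to priority 22 → {E:8, X:22}
dispatch next → E; now {X:22}
update X to priority 32 → {X:32}
add L (priority 18) → {L:18, X:32}
add P (priority 54) → {L:18, X:32, P:54}
dispatch next → L; now {X:32, P:54}
add Z (priority 60) → {X:32, P:54, Z:60}
add U (priority 21) → {U:21, X:32, P:54, Z:60}
update U to priority 2 → {U:2, X:32, P:54, Z:60}
dispatch next → U; now {X:32, P:54, Z:60}
update Z to priority 30 → {Z:30, X:32, P:54}
add S (priority 6) → {S:6, Z:30, X:32, P:54}
dispatch next → S; now {Z:30, X:32, P:54}
update P to priority 47 → {Z:30, X:32, P:47}
add T (priority 15) → {T:15, Z:30, X:32, P:47}
dispatch next → T; now {Z:30, X:32, P:47}
dispatch next → Z; now {X:32, P:47}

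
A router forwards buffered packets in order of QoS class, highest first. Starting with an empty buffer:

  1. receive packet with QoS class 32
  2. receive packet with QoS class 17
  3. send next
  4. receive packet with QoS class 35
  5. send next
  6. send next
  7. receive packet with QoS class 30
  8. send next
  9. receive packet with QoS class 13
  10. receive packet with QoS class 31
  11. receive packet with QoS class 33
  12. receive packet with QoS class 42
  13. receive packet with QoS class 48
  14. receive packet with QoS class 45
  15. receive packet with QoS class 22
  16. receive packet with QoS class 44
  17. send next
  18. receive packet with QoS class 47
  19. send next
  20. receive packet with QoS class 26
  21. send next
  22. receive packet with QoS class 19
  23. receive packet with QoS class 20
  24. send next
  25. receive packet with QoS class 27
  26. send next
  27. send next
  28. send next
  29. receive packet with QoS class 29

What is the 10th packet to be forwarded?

33

insert 32 → {32}
insert 17 → {32, 17}
send next → 32; now {17}
insert 35 → {35, 17}
send next → 35; now {17}
send next → 17; now {}
insert 30 → {30}
send next → 30; now {}
insert 13 → {13}
insert 31 → {31, 13}
insert 33 → {33, 31, 13}
insert 42 → {42, 33, 31, 13}
insert 48 → {48, 42, 33, 31, 13}
insert 45 → {48, 45, 42, 33, 31, 13}
insert 22 → {48, 45, 42, 33, 31, 22, 13}
insert 44 → {48, 45, 44, 42, 33, 31, 22, 13}
send next → 48; now {45, 44, 42, 33, 31, 22, 13}
insert 47 → {47, 45, 44, 42, 33, 31, 22, 13}
send next → 47; now {45, 44, 42, 33, 31, 22, 13}
insert 26 → {45, 44, 42, 33, 31, 26, 22, 13}
send next → 45; now {44, 42, 33, 31, 26, 22, 13}
insert 19 → {44, 42, 33, 31, 26, 22, 19, 13}
insert 20 → {44, 42, 33, 31, 26, 22, 20, 19, 13}
send next → 44; now {42, 33, 31, 26, 22, 20, 19, 13}
insert 27 → {42, 33, 31, 27, 26, 22, 20, 19, 13}
send next → 42; now {33, 31, 27, 26, 22, 20, 19, 13}
send next → 33; now {31, 27, 26, 22, 20, 19, 13}
send next → 31; now {27, 26, 22, 20, 19, 13}
insert 29 → {29, 27, 26, 22, 20, 19, 13}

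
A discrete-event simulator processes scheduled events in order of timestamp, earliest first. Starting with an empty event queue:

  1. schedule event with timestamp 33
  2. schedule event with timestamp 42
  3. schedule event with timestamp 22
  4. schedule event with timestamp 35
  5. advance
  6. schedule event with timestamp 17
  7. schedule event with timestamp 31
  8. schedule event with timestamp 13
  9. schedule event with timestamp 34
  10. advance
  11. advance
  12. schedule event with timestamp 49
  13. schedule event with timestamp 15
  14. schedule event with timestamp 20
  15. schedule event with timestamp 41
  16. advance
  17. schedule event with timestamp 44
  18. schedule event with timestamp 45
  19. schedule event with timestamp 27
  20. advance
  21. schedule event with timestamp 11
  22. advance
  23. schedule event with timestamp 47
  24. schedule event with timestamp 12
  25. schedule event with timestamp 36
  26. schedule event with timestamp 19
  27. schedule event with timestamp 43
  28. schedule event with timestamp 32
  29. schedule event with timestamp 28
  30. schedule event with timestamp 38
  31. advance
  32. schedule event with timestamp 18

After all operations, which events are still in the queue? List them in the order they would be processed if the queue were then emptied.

18 → 19 → 27 → 28 → 31 → 32 → 33 → 34 → 35 → 36 → 38 → 41 → 42 → 43 → 44 → 45 → 47 → 49

insert 33 → {33}
insert 42 → {33, 42}
insert 22 → {22, 33, 42}
insert 35 → {22, 33, 35, 42}
advance → 22; now {33, 35, 42}
insert 17 → {17, 33, 35, 42}
insert 31 → {17, 31, 33, 35, 42}
insert 13 → {13, 17, 31, 33, 35, 42}
insert 34 → {13, 17, 31, 33, 34, 35, 42}
advance → 13; now {17, 31, 33, 34, 35, 42}
advance → 17; now {31, 33, 34, 35, 42}
insert 49 → {31, 33, 34, 35, 42, 49}
insert 15 → {15, 31, 33, 34, 35, 42, 49}
insert 20 → {15, 20, 31, 33, 34, 35, 42, 49}
insert 41 → {15, 20, 31, 33, 34, 35, 41, 42, 49}
advance → 15; now {20, 31, 33, 34, 35, 41, 42, 49}
insert 44 → {20, 31, 33, 34, 35, 41, 42, 44, 49}
insert 45 → {20, 31, 33, 34, 35, 41, 42, 44, 45, 49}
insert 27 → {20, 27, 31, 33, 34, 35, 41, 42, 44, 45, 49}
advance → 20; now {27, 31, 33, 34, 35, 41, 42, 44, 45, 49}
insert 11 → {11, 27, 31, 33, 34, 35, 41, 42, 44, 45, 49}
advance → 11; now {27, 31, 33, 34, 35, 41, 42, 44, 45, 49}
insert 47 → {27, 31, 33, 34, 35, 41, 42, 44, 45, 47, 49}
insert 12 → {12, 27, 31, 33, 34, 35, 41, 42, 44, 45, 47, 49}
insert 36 → {12, 27, 31, 33, 34, 35, 36, 41, 42, 44, 45, 47, 49}
insert 19 → {12, 19, 27, 31, 33, 34, 35, 36, 41, 42, 44, 45, 47, 49}
insert 43 → {12, 19, 27, 31, 33, 34, 35, 36, 41, 42, 43, 44, 45, 47, 49}
insert 32 → {12, 19, 27, 31, 32, 33, 34, 35, 36, 41, 42, 43, 44, 45, 47, 49}
insert 28 → {12, 19, 27, 28, 31, 32, 33, 34, 35, 36, 41, 42, 43, 44, 45, 47, 49}
insert 38 → {12, 19, 27, 28, 31, 32, 33, 34, 35, 36, 38, 41, 42, 43, 44, 45, 47, 49}
advance → 12; now {19, 27, 28, 31, 32, 33, 34, 35, 36, 38, 41, 42, 43, 44, 45, 47, 49}
insert 18 → {18, 19, 27, 28, 31, 32, 33, 34, 35, 36, 38, 41, 42, 43, 44, 45, 47, 49}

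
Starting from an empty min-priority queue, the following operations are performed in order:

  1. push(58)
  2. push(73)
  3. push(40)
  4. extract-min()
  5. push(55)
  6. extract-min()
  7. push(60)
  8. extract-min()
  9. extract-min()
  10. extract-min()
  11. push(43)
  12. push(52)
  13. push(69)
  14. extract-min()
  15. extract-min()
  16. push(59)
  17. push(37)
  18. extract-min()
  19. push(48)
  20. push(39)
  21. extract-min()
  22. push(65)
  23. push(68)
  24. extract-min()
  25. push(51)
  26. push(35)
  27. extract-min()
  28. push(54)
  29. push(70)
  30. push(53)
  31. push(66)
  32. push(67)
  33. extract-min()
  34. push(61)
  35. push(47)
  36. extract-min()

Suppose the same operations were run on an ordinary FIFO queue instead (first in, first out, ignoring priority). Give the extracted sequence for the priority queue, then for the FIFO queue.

priority queue: 40, 55, 58, 60, 73, 43, 52, 37, 39, 48, 35, 51, 47; FIFO queue: [58, 73, 40, 55, 60, 43, 52, 69, 59, 37, 48, 39, 65]

insert 58 → {58}
insert 73 → {58, 73}
insert 40 → {40, 58, 73}
extract-min → 40; now {58, 73}
insert 55 → {55, 58, 73}
extract-min → 55; now {58, 73}
insert 60 → {58, 60, 73}
extract-min → 58; now {60, 73}
extract-min → 60; now {73}
extract-min → 73; now {}
insert 43 → {43}
insert 52 → {43, 52}
insert 69 → {43, 52, 69}
extract-min → 43; now {52, 69}
extract-min → 52; now {69}
insert 59 → {59, 69}
insert 37 → {37, 59, 69}
extract-min → 37; now {59, 69}
insert 48 → {48, 59, 69}
insert 39 → {39, 48, 59, 69}
extract-min → 39; now {48, 59, 69}
insert 65 → {48, 59, 65, 69}
insert 68 → {48, 59, 65, 68, 69}
extract-min → 48; now {59, 65, 68, 69}
insert 51 → {51, 59, 65, 68, 69}
insert 35 → {35, 51, 59, 65, 68, 69}
extract-min → 35; now {51, 59, 65, 68, 69}
insert 54 → {51, 54, 59, 65, 68, 69}
insert 70 → {51, 54, 59, 65, 68, 69, 70}
insert 53 → {51, 53, 54, 59, 65, 68, 69, 70}
insert 66 → {51, 53, 54, 59, 65, 66, 68, 69, 70}
insert 67 → {51, 53, 54, 59, 65, 66, 67, 68, 69, 70}
extract-min → 51; now {53, 54, 59, 65, 66, 67, 68, 69, 70}
insert 61 → {53, 54, 59, 61, 65, 66, 67, 68, 69, 70}
insert 47 → {47, 53, 54, 59, 61, 65, 66, 67, 68, 69, 70}
extract-min → 47; now {53, 54, 59, 61, 65, 66, 67, 68, 69, 70}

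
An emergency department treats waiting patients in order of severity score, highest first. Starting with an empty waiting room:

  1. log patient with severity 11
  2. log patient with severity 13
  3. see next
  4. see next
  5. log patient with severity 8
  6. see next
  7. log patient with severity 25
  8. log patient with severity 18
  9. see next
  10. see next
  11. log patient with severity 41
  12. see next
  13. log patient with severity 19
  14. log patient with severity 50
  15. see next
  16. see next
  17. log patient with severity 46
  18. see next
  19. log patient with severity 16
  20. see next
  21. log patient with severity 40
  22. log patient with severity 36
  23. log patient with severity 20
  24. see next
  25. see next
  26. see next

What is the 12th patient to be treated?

36

insert 11 → {11}
insert 13 → {13, 11}
see next → 13; now {11}
see next → 11; now {}
insert 8 → {8}
see next → 8; now {}
insert 25 → {25}
insert 18 → {25, 18}
see next → 25; now {18}
see next → 18; now {}
insert 41 → {41}
see next → 41; now {}
insert 19 → {19}
insert 50 → {50, 19}
see next → 50; now {19}
see next → 19; now {}
insert 46 → {46}
see next → 46; now {}
insert 16 → {16}
see next → 16; now {}
insert 40 → {40}
insert 36 → {40, 36}
insert 20 → {40, 36, 20}
see next → 40; now {36, 20}
see next → 36; now {20}
see next → 20; now {}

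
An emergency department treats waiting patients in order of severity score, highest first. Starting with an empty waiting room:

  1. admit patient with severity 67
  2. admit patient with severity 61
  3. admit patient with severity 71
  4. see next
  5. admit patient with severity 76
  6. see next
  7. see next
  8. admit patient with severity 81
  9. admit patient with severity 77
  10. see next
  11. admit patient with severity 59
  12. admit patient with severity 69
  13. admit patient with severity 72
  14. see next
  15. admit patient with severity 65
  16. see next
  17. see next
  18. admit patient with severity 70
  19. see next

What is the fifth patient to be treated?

insert 67 → {67}
insert 61 → {67, 61}
insert 71 → {71, 67, 61}
see next → 71; now {67, 61}
insert 76 → {76, 67, 61}
see next → 76; now {67, 61}
see next → 67; now {61}
insert 81 → {81, 61}
insert 77 → {81, 77, 61}
see next → 81; now {77, 61}
insert 59 → {77, 61, 59}
insert 69 → {77, 69, 61, 59}
insert 72 → {77, 72, 69, 61, 59}
see next → 77; now {72, 69, 61, 59}
insert 65 → {72, 69, 65, 61, 59}
see next → 72; now {69, 65, 61, 59}
see next → 69; now {65, 61, 59}
insert 70 → {70, 65, 61, 59}
see next → 70; now {65, 61, 59}

77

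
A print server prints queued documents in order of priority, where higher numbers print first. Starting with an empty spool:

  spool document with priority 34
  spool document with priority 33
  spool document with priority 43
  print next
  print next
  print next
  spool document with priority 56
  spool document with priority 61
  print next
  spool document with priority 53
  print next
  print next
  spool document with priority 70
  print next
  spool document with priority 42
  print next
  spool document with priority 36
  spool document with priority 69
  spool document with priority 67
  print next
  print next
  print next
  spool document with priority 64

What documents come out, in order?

insert 34 → {34}
insert 33 → {34, 33}
insert 43 → {43, 34, 33}
print next → 43; now {34, 33}
print next → 34; now {33}
print next → 33; now {}
insert 56 → {56}
insert 61 → {61, 56}
print next → 61; now {56}
insert 53 → {56, 53}
print next → 56; now {53}
print next → 53; now {}
insert 70 → {70}
print next → 70; now {}
insert 42 → {42}
print next → 42; now {}
insert 36 → {36}
insert 69 → {69, 36}
insert 67 → {69, 67, 36}
print next → 69; now {67, 36}
print next → 67; now {36}
print next → 36; now {}
insert 64 → {64}

43, 34, 33, 61, 56, 53, 70, 42, 69, 67, 36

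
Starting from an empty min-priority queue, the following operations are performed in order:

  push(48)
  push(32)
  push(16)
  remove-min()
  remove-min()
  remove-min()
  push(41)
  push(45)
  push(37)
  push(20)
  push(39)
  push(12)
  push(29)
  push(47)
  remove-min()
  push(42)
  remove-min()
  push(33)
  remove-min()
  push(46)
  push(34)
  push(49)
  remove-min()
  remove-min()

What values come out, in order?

[16, 32, 48, 12, 20, 29, 33, 34]

insert 48 → {48}
insert 32 → {32, 48}
insert 16 → {16, 32, 48}
remove-min → 16; now {32, 48}
remove-min → 32; now {48}
remove-min → 48; now {}
insert 41 → {41}
insert 45 → {41, 45}
insert 37 → {37, 41, 45}
insert 20 → {20, 37, 41, 45}
insert 39 → {20, 37, 39, 41, 45}
insert 12 → {12, 20, 37, 39, 41, 45}
insert 29 → {12, 20, 29, 37, 39, 41, 45}
insert 47 → {12, 20, 29, 37, 39, 41, 45, 47}
remove-min → 12; now {20, 29, 37, 39, 41, 45, 47}
insert 42 → {20, 29, 37, 39, 41, 42, 45, 47}
remove-min → 20; now {29, 37, 39, 41, 42, 45, 47}
insert 33 → {29, 33, 37, 39, 41, 42, 45, 47}
remove-min → 29; now {33, 37, 39, 41, 42, 45, 47}
insert 46 → {33, 37, 39, 41, 42, 45, 46, 47}
insert 34 → {33, 34, 37, 39, 41, 42, 45, 46, 47}
insert 49 → {33, 34, 37, 39, 41, 42, 45, 46, 47, 49}
remove-min → 33; now {34, 37, 39, 41, 42, 45, 46, 47, 49}
remove-min → 34; now {37, 39, 41, 42, 45, 46, 47, 49}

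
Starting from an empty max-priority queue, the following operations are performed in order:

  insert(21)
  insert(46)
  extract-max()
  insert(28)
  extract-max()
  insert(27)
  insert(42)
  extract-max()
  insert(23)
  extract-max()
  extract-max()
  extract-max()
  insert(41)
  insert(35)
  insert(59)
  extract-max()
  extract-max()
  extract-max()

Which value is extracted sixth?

insert 21 → {21}
insert 46 → {46, 21}
extract-max → 46; now {21}
insert 28 → {28, 21}
extract-max → 28; now {21}
insert 27 → {27, 21}
insert 42 → {42, 27, 21}
extract-max → 42; now {27, 21}
insert 23 → {27, 23, 21}
extract-max → 27; now {23, 21}
extract-max → 23; now {21}
extract-max → 21; now {}
insert 41 → {41}
insert 35 → {41, 35}
insert 59 → {59, 41, 35}
extract-max → 59; now {41, 35}
extract-max → 41; now {35}
extract-max → 35; now {}

21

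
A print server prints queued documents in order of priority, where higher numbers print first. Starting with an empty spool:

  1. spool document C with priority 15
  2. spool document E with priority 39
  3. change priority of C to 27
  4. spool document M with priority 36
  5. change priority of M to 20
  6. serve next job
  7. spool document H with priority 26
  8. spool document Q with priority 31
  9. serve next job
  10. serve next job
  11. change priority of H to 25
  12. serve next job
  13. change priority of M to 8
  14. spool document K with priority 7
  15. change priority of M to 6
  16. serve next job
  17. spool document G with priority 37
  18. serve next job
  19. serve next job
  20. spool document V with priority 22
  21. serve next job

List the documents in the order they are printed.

add C (priority 15) → {C:15}
add E (priority 39) → {E:39, C:15}
update C to priority 27 → {E:39, C:27}
add M (priority 36) → {E:39, M:36, C:27}
update M to priority 20 → {E:39, C:27, M:20}
serve next job → E; now {C:27, M:20}
add H (priority 26) → {C:27, H:26, M:20}
add Q (priority 31) → {Q:31, C:27, H:26, M:20}
serve next job → Q; now {C:27, H:26, M:20}
serve next job → C; now {H:26, M:20}
update H to priority 25 → {H:25, M:20}
serve next job → H; now {M:20}
update M to priority 8 → {M:8}
add K (priority 7) → {M:8, K:7}
update M to priority 6 → {K:7, M:6}
serve next job → K; now {M:6}
add G (priority 37) → {G:37, M:6}
serve next job → G; now {M:6}
serve next job → M; now {}
add V (priority 22) → {V:22}
serve next job → V; now {}

[E, Q, C, H, K, G, M, V]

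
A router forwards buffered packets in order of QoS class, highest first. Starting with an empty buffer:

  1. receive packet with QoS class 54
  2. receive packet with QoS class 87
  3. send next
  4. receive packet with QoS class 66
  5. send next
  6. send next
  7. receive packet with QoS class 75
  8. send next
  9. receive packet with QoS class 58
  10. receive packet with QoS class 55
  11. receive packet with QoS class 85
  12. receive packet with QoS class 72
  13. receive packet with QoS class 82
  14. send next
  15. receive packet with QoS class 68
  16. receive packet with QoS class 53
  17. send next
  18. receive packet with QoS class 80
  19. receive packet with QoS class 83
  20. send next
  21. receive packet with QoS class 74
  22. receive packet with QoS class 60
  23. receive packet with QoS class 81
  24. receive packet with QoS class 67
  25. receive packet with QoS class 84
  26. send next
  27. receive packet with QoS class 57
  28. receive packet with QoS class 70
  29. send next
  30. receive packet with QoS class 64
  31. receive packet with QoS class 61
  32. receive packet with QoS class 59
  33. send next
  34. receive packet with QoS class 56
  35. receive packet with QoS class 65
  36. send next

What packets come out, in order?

87 → 66 → 54 → 75 → 85 → 82 → 83 → 84 → 81 → 80 → 74

insert 54 → {54}
insert 87 → {87, 54}
send next → 87; now {54}
insert 66 → {66, 54}
send next → 66; now {54}
send next → 54; now {}
insert 75 → {75}
send next → 75; now {}
insert 58 → {58}
insert 55 → {58, 55}
insert 85 → {85, 58, 55}
insert 72 → {85, 72, 58, 55}
insert 82 → {85, 82, 72, 58, 55}
send next → 85; now {82, 72, 58, 55}
insert 68 → {82, 72, 68, 58, 55}
insert 53 → {82, 72, 68, 58, 55, 53}
send next → 82; now {72, 68, 58, 55, 53}
insert 80 → {80, 72, 68, 58, 55, 53}
insert 83 → {83, 80, 72, 68, 58, 55, 53}
send next → 83; now {80, 72, 68, 58, 55, 53}
insert 74 → {80, 74, 72, 68, 58, 55, 53}
insert 60 → {80, 74, 72, 68, 60, 58, 55, 53}
insert 81 → {81, 80, 74, 72, 68, 60, 58, 55, 53}
insert 67 → {81, 80, 74, 72, 68, 67, 60, 58, 55, 53}
insert 84 → {84, 81, 80, 74, 72, 68, 67, 60, 58, 55, 53}
send next → 84; now {81, 80, 74, 72, 68, 67, 60, 58, 55, 53}
insert 57 → {81, 80, 74, 72, 68, 67, 60, 58, 57, 55, 53}
insert 70 → {81, 80, 74, 72, 70, 68, 67, 60, 58, 57, 55, 53}
send next → 81; now {80, 74, 72, 70, 68, 67, 60, 58, 57, 55, 53}
insert 64 → {80, 74, 72, 70, 68, 67, 64, 60, 58, 57, 55, 53}
insert 61 → {80, 74, 72, 70, 68, 67, 64, 61, 60, 58, 57, 55, 53}
insert 59 → {80, 74, 72, 70, 68, 67, 64, 61, 60, 59, 58, 57, 55, 53}
send next → 80; now {74, 72, 70, 68, 67, 64, 61, 60, 59, 58, 57, 55, 53}
insert 56 → {74, 72, 70, 68, 67, 64, 61, 60, 59, 58, 57, 56, 55, 53}
insert 65 → {74, 72, 70, 68, 67, 65, 64, 61, 60, 59, 58, 57, 56, 55, 53}
send next → 74; now {72, 70, 68, 67, 65, 64, 61, 60, 59, 58, 57, 56, 55, 53}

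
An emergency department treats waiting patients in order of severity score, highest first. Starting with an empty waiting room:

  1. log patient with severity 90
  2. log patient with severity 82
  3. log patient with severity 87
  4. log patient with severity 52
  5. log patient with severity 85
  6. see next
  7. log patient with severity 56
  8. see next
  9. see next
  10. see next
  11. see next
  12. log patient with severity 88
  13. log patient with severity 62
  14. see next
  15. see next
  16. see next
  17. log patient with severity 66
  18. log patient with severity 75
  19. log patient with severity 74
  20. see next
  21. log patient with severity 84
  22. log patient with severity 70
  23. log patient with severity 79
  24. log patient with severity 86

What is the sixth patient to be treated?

88

insert 90 → {90}
insert 82 → {90, 82}
insert 87 → {90, 87, 82}
insert 52 → {90, 87, 82, 52}
insert 85 → {90, 87, 85, 82, 52}
see next → 90; now {87, 85, 82, 52}
insert 56 → {87, 85, 82, 56, 52}
see next → 87; now {85, 82, 56, 52}
see next → 85; now {82, 56, 52}
see next → 82; now {56, 52}
see next → 56; now {52}
insert 88 → {88, 52}
insert 62 → {88, 62, 52}
see next → 88; now {62, 52}
see next → 62; now {52}
see next → 52; now {}
insert 66 → {66}
insert 75 → {75, 66}
insert 74 → {75, 74, 66}
see next → 75; now {74, 66}
insert 84 → {84, 74, 66}
insert 70 → {84, 74, 70, 66}
insert 79 → {84, 79, 74, 70, 66}
insert 86 → {86, 84, 79, 74, 70, 66}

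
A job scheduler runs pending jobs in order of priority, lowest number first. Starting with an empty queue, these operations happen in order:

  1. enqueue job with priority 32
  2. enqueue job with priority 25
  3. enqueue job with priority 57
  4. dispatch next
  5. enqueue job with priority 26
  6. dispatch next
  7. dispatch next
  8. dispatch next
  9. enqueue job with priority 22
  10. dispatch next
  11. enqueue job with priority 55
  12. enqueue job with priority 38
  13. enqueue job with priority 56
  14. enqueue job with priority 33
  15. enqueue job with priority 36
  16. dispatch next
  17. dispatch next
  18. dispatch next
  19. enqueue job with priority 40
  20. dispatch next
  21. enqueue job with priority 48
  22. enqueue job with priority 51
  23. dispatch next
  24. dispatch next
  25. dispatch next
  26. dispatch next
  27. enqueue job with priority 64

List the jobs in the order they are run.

insert 32 → {32}
insert 25 → {25, 32}
insert 57 → {25, 32, 57}
dispatch next → 25; now {32, 57}
insert 26 → {26, 32, 57}
dispatch next → 26; now {32, 57}
dispatch next → 32; now {57}
dispatch next → 57; now {}
insert 22 → {22}
dispatch next → 22; now {}
insert 55 → {55}
insert 38 → {38, 55}
insert 56 → {38, 55, 56}
insert 33 → {33, 38, 55, 56}
insert 36 → {33, 36, 38, 55, 56}
dispatch next → 33; now {36, 38, 55, 56}
dispatch next → 36; now {38, 55, 56}
dispatch next → 38; now {55, 56}
insert 40 → {40, 55, 56}
dispatch next → 40; now {55, 56}
insert 48 → {48, 55, 56}
insert 51 → {48, 51, 55, 56}
dispatch next → 48; now {51, 55, 56}
dispatch next → 51; now {55, 56}
dispatch next → 55; now {56}
dispatch next → 56; now {}
insert 64 → {64}

25 → 26 → 32 → 57 → 22 → 33 → 36 → 38 → 40 → 48 → 51 → 55 → 56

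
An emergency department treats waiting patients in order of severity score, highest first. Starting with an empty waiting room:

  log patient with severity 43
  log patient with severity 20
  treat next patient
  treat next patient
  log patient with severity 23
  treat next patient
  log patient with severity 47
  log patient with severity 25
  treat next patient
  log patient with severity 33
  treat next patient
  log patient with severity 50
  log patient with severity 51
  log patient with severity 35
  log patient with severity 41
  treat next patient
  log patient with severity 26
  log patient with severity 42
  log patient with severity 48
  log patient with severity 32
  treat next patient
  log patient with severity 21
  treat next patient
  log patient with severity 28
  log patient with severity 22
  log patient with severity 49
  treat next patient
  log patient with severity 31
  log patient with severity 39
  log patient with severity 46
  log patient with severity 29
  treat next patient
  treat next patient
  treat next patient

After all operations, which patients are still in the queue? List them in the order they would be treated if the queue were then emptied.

insert 43 → {43}
insert 20 → {43, 20}
treat next patient → 43; now {20}
treat next patient → 20; now {}
insert 23 → {23}
treat next patient → 23; now {}
insert 47 → {47}
insert 25 → {47, 25}
treat next patient → 47; now {25}
insert 33 → {33, 25}
treat next patient → 33; now {25}
insert 50 → {50, 25}
insert 51 → {51, 50, 25}
insert 35 → {51, 50, 35, 25}
insert 41 → {51, 50, 41, 35, 25}
treat next patient → 51; now {50, 41, 35, 25}
insert 26 → {50, 41, 35, 26, 25}
insert 42 → {50, 42, 41, 35, 26, 25}
insert 48 → {50, 48, 42, 41, 35, 26, 25}
insert 32 → {50, 48, 42, 41, 35, 32, 26, 25}
treat next patient → 50; now {48, 42, 41, 35, 32, 26, 25}
insert 21 → {48, 42, 41, 35, 32, 26, 25, 21}
treat next patient → 48; now {42, 41, 35, 32, 26, 25, 21}
insert 28 → {42, 41, 35, 32, 28, 26, 25, 21}
insert 22 → {42, 41, 35, 32, 28, 26, 25, 22, 21}
insert 49 → {49, 42, 41, 35, 32, 28, 26, 25, 22, 21}
treat next patient → 49; now {42, 41, 35, 32, 28, 26, 25, 22, 21}
insert 31 → {42, 41, 35, 32, 31, 28, 26, 25, 22, 21}
insert 39 → {42, 41, 39, 35, 32, 31, 28, 26, 25, 22, 21}
insert 46 → {46, 42, 41, 39, 35, 32, 31, 28, 26, 25, 22, 21}
insert 29 → {46, 42, 41, 39, 35, 32, 31, 29, 28, 26, 25, 22, 21}
treat next patient → 46; now {42, 41, 39, 35, 32, 31, 29, 28, 26, 25, 22, 21}
treat next patient → 42; now {41, 39, 35, 32, 31, 29, 28, 26, 25, 22, 21}
treat next patient → 41; now {39, 35, 32, 31, 29, 28, 26, 25, 22, 21}

[39, 35, 32, 31, 29, 28, 26, 25, 22, 21]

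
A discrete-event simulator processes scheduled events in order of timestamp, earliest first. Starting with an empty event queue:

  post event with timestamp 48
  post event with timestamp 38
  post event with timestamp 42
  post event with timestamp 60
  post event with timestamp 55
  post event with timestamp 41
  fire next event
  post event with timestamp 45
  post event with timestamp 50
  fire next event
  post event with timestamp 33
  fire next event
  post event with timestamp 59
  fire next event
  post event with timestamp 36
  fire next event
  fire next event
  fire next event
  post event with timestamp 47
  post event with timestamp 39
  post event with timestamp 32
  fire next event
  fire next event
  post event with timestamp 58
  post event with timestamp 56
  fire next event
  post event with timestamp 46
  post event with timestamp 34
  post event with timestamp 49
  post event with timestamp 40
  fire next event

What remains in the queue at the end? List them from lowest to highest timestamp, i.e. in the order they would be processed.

insert 48 → {48}
insert 38 → {38, 48}
insert 42 → {38, 42, 48}
insert 60 → {38, 42, 48, 60}
insert 55 → {38, 42, 48, 55, 60}
insert 41 → {38, 41, 42, 48, 55, 60}
fire next event → 38; now {41, 42, 48, 55, 60}
insert 45 → {41, 42, 45, 48, 55, 60}
insert 50 → {41, 42, 45, 48, 50, 55, 60}
fire next event → 41; now {42, 45, 48, 50, 55, 60}
insert 33 → {33, 42, 45, 48, 50, 55, 60}
fire next event → 33; now {42, 45, 48, 50, 55, 60}
insert 59 → {42, 45, 48, 50, 55, 59, 60}
fire next event → 42; now {45, 48, 50, 55, 59, 60}
insert 36 → {36, 45, 48, 50, 55, 59, 60}
fire next event → 36; now {45, 48, 50, 55, 59, 60}
fire next event → 45; now {48, 50, 55, 59, 60}
fire next event → 48; now {50, 55, 59, 60}
insert 47 → {47, 50, 55, 59, 60}
insert 39 → {39, 47, 50, 55, 59, 60}
insert 32 → {32, 39, 47, 50, 55, 59, 60}
fire next event → 32; now {39, 47, 50, 55, 59, 60}
fire next event → 39; now {47, 50, 55, 59, 60}
insert 58 → {47, 50, 55, 58, 59, 60}
insert 56 → {47, 50, 55, 56, 58, 59, 60}
fire next event → 47; now {50, 55, 56, 58, 59, 60}
insert 46 → {46, 50, 55, 56, 58, 59, 60}
insert 34 → {34, 46, 50, 55, 56, 58, 59, 60}
insert 49 → {34, 46, 49, 50, 55, 56, 58, 59, 60}
insert 40 → {34, 40, 46, 49, 50, 55, 56, 58, 59, 60}
fire next event → 34; now {40, 46, 49, 50, 55, 56, 58, 59, 60}

[40, 46, 49, 50, 55, 56, 58, 59, 60]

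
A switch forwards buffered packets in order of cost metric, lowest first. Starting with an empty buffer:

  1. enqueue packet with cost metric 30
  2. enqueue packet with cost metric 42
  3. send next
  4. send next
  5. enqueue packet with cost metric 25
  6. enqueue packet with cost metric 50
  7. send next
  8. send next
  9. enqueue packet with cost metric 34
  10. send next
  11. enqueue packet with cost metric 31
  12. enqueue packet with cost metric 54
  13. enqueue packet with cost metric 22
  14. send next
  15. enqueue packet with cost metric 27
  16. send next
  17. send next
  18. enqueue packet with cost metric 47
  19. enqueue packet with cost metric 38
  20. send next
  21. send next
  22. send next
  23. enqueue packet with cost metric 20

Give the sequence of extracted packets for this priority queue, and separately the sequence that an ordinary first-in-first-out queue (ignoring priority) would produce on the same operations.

priority queue: 30 → 42 → 25 → 50 → 34 → 22 → 27 → 31 → 38 → 47 → 54; FIFO queue: 30 → 42 → 25 → 50 → 34 → 31 → 54 → 22 → 27 → 47 → 38

insert 30 → {30}
insert 42 → {30, 42}
send next → 30; now {42}
send next → 42; now {}
insert 25 → {25}
insert 50 → {25, 50}
send next → 25; now {50}
send next → 50; now {}
insert 34 → {34}
send next → 34; now {}
insert 31 → {31}
insert 54 → {31, 54}
insert 22 → {22, 31, 54}
send next → 22; now {31, 54}
insert 27 → {27, 31, 54}
send next → 27; now {31, 54}
send next → 31; now {54}
insert 47 → {47, 54}
insert 38 → {38, 47, 54}
send next → 38; now {47, 54}
send next → 47; now {54}
send next → 54; now {}
insert 20 → {20}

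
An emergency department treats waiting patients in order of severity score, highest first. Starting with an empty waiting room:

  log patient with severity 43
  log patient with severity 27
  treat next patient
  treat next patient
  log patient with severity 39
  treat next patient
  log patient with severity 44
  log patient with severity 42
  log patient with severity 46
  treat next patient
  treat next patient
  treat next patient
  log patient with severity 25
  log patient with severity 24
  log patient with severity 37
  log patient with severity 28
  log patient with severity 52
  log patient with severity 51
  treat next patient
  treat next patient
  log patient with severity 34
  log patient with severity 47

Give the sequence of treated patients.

insert 43 → {43}
insert 27 → {43, 27}
treat next patient → 43; now {27}
treat next patient → 27; now {}
insert 39 → {39}
treat next patient → 39; now {}
insert 44 → {44}
insert 42 → {44, 42}
insert 46 → {46, 44, 42}
treat next patient → 46; now {44, 42}
treat next patient → 44; now {42}
treat next patient → 42; now {}
insert 25 → {25}
insert 24 → {25, 24}
insert 37 → {37, 25, 24}
insert 28 → {37, 28, 25, 24}
insert 52 → {52, 37, 28, 25, 24}
insert 51 → {52, 51, 37, 28, 25, 24}
treat next patient → 52; now {51, 37, 28, 25, 24}
treat next patient → 51; now {37, 28, 25, 24}
insert 34 → {37, 34, 28, 25, 24}
insert 47 → {47, 37, 34, 28, 25, 24}

43 → 27 → 39 → 46 → 44 → 42 → 52 → 51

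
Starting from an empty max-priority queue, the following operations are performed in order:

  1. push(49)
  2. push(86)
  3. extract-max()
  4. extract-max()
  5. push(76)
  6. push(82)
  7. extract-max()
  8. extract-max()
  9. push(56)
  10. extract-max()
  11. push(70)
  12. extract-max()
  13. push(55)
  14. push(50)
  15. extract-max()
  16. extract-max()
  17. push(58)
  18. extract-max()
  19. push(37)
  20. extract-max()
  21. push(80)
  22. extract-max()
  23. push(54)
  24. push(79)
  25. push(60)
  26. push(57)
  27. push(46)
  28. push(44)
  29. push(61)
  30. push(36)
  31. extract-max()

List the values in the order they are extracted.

insert 49 → {49}
insert 86 → {86, 49}
extract-max → 86; now {49}
extract-max → 49; now {}
insert 76 → {76}
insert 82 → {82, 76}
extract-max → 82; now {76}
extract-max → 76; now {}
insert 56 → {56}
extract-max → 56; now {}
insert 70 → {70}
extract-max → 70; now {}
insert 55 → {55}
insert 50 → {55, 50}
extract-max → 55; now {50}
extract-max → 50; now {}
insert 58 → {58}
extract-max → 58; now {}
insert 37 → {37}
extract-max → 37; now {}
insert 80 → {80}
extract-max → 80; now {}
insert 54 → {54}
insert 79 → {79, 54}
insert 60 → {79, 60, 54}
insert 57 → {79, 60, 57, 54}
insert 46 → {79, 60, 57, 54, 46}
insert 44 → {79, 60, 57, 54, 46, 44}
insert 61 → {79, 61, 60, 57, 54, 46, 44}
insert 36 → {79, 61, 60, 57, 54, 46, 44, 36}
extract-max → 79; now {61, 60, 57, 54, 46, 44, 36}

[86, 49, 82, 76, 56, 70, 55, 50, 58, 37, 80, 79]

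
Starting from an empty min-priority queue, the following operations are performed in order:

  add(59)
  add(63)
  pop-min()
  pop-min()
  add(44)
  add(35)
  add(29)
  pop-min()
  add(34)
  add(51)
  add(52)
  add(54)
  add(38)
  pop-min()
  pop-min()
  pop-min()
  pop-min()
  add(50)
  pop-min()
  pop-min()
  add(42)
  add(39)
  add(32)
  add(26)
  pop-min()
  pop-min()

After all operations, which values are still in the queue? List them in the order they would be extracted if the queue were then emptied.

insert 59 → {59}
insert 63 → {59, 63}
pop-min → 59; now {63}
pop-min → 63; now {}
insert 44 → {44}
insert 35 → {35, 44}
insert 29 → {29, 35, 44}
pop-min → 29; now {35, 44}
insert 34 → {34, 35, 44}
insert 51 → {34, 35, 44, 51}
insert 52 → {34, 35, 44, 51, 52}
insert 54 → {34, 35, 44, 51, 52, 54}
insert 38 → {34, 35, 38, 44, 51, 52, 54}
pop-min → 34; now {35, 38, 44, 51, 52, 54}
pop-min → 35; now {38, 44, 51, 52, 54}
pop-min → 38; now {44, 51, 52, 54}
pop-min → 44; now {51, 52, 54}
insert 50 → {50, 51, 52, 54}
pop-min → 50; now {51, 52, 54}
pop-min → 51; now {52, 54}
insert 42 → {42, 52, 54}
insert 39 → {39, 42, 52, 54}
insert 32 → {32, 39, 42, 52, 54}
insert 26 → {26, 32, 39, 42, 52, 54}
pop-min → 26; now {32, 39, 42, 52, 54}
pop-min → 32; now {39, 42, 52, 54}

39 → 42 → 52 → 54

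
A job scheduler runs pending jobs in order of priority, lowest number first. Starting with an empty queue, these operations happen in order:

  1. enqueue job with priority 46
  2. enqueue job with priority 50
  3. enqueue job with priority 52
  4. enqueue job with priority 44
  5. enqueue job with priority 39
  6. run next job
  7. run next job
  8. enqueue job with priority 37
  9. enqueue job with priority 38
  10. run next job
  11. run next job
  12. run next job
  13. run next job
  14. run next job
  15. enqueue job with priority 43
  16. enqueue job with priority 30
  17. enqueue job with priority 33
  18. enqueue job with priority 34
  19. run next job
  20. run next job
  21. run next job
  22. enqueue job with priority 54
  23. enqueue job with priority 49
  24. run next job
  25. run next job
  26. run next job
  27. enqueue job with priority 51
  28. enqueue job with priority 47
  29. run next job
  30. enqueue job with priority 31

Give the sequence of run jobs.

[39, 44, 37, 38, 46, 50, 52, 30, 33, 34, 43, 49, 54, 47]

insert 46 → {46}
insert 50 → {46, 50}
insert 52 → {46, 50, 52}
insert 44 → {44, 46, 50, 52}
insert 39 → {39, 44, 46, 50, 52}
run next job → 39; now {44, 46, 50, 52}
run next job → 44; now {46, 50, 52}
insert 37 → {37, 46, 50, 52}
insert 38 → {37, 38, 46, 50, 52}
run next job → 37; now {38, 46, 50, 52}
run next job → 38; now {46, 50, 52}
run next job → 46; now {50, 52}
run next job → 50; now {52}
run next job → 52; now {}
insert 43 → {43}
insert 30 → {30, 43}
insert 33 → {30, 33, 43}
insert 34 → {30, 33, 34, 43}
run next job → 30; now {33, 34, 43}
run next job → 33; now {34, 43}
run next job → 34; now {43}
insert 54 → {43, 54}
insert 49 → {43, 49, 54}
run next job → 43; now {49, 54}
run next job → 49; now {54}
run next job → 54; now {}
insert 51 → {51}
insert 47 → {47, 51}
run next job → 47; now {51}
insert 31 → {31, 51}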